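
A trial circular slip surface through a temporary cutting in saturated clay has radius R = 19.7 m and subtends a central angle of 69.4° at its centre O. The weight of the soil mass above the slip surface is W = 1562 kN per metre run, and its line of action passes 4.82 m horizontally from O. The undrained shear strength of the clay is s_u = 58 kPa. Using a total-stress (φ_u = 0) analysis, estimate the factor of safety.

Taking moments about the centre O, the resisting moment is provided by the undrained shear strength acting along the arc:
Arc length L_a = R·θ = 19.7·(69.4°·π/180) = 19.7·1.2113 = 23.86 m
M_R = s_u·L_a·R = 58·23.86·19.7 = 27264.5 kN·m/m
M_D = W·d = 1562·4.82 = 7528.8 kN·m/m
FS = M_R / M_D = 27264.5 / 7528.8 = 3.621

FS = 3.62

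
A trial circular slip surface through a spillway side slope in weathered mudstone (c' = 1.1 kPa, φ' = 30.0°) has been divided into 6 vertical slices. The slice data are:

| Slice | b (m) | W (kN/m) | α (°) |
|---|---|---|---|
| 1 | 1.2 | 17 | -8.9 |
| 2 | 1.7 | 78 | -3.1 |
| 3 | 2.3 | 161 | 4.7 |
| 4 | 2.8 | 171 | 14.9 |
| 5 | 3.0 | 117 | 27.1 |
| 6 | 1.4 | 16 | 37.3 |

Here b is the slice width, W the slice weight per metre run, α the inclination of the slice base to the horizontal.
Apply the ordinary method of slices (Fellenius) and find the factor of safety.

Ordinary method of slices: FS = Σ[c'·Δl_i + (W_i cosα_i)·tanφ'] / Σ W_i sinα_i, with Δl_i = b_i / cosα_i.
Slice 1: Δl = 1.2/cos(-8.9°) = 1.215 m; N'_1 = 17·cos(-8.9°) = 16.8; c'Δl = 1.34; W sinα = -2.6
Slice 2: Δl = 1.7/cos(-3.1°) = 1.702 m; N'_2 = 78·cos(-3.1°) = 77.9; c'Δl = 1.87; W sinα = -4.2
Slice 3: Δl = 2.3/cos4.7° = 2.308 m; N'_3 = 161·cos4.7° = 160.5; c'Δl = 2.54; W sinα = 13.2
Slice 4: Δl = 2.8/cos14.9° = 2.897 m; N'_4 = 171·cos14.9° = 165.3; c'Δl = 3.19; W sinα = 44.0
Slice 5: Δl = 3.0/cos27.1° = 3.370 m; N'_5 = 117·cos27.1° = 104.2; c'Δl = 3.71; W sinα = 53.3
Slice 6: Δl = 1.4/cos37.3° = 1.760 m; N'_6 = 16·cos37.3° = 12.7; c'Δl = 1.94; W sinα = 9.7
Σc'Δl = 14.6 kN/m; ΣN' = 537.3 kN/m; ΣW sinα = 113.3 kN/m
Resisting = 14.6 + 537.3·tan30.0° = 14.6 + 310.2 = 324.8 kN/m
FS = 324.8 / 113.3 = 2.866

FS = 2.87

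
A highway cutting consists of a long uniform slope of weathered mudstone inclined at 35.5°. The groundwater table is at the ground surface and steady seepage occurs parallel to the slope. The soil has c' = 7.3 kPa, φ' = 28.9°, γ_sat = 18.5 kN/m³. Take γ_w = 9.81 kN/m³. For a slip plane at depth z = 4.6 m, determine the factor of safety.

With seepage parallel to the slope and the water table at the surface, the effective normal stress on the slip plane uses the buoyant unit weight γ' = γ_sat − γ_w while the driving shear stress uses γ_sat:
FS = [c' + γ' z cos²β tanφ'] / [γ_sat z sinβ cosβ]
γ' = 18.5 − 9.81 = 8.69 kN/m³
Numerator = 7.3 + 8.69·4.6·cos²35.5°·tan28.9° = 7.3 + 8.69·4.6·0.6628·0.5520 = 21.926 kPa
Denominator = 18.5·4.6·sin35.5°·cos35.5° = 18.5·4.6·0.5807·0.8141 = 40.232 kPa
FS = 21.926 / 40.232 = 0.545

FS = 0.54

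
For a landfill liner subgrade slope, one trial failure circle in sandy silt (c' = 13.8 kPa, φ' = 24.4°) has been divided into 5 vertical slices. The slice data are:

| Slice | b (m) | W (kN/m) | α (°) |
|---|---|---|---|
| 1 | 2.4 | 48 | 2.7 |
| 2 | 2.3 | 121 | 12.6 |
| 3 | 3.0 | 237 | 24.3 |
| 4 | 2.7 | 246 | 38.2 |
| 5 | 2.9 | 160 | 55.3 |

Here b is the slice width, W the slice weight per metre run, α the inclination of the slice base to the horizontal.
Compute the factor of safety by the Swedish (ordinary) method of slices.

FS = 1.30

Ordinary method of slices: FS = Σ[c'·Δl_i + (W_i cosα_i)·tanφ'] / Σ W_i sinα_i, with Δl_i = b_i / cosα_i.
Slice 1: Δl = 2.4/cos2.7° = 2.403 m; N'_1 = 48·cos2.7° = 47.9; c'Δl = 33.16; W sinα = 2.3
Slice 2: Δl = 2.3/cos12.6° = 2.357 m; N'_2 = 121·cos12.6° = 118.1; c'Δl = 32.52; W sinα = 26.4
Slice 3: Δl = 3.0/cos24.3° = 3.292 m; N'_3 = 237·cos24.3° = 216.0; c'Δl = 45.42; W sinα = 97.5
Slice 4: Δl = 2.7/cos38.2° = 3.436 m; N'_4 = 246·cos38.2° = 193.3; c'Δl = 47.41; W sinα = 152.1
Slice 5: Δl = 2.9/cos55.3° = 5.094 m; N'_5 = 160·cos55.3° = 91.1; c'Δl = 70.30; W sinα = 131.5
Σc'Δl = 228.8 kN/m; ΣN' = 666.4 kN/m; ΣW sinα = 409.9 kN/m
Resisting = 228.8 + 666.4·tan24.4° = 228.8 + 302.3 = 531.1 kN/m
FS = 531.1 / 409.9 = 1.296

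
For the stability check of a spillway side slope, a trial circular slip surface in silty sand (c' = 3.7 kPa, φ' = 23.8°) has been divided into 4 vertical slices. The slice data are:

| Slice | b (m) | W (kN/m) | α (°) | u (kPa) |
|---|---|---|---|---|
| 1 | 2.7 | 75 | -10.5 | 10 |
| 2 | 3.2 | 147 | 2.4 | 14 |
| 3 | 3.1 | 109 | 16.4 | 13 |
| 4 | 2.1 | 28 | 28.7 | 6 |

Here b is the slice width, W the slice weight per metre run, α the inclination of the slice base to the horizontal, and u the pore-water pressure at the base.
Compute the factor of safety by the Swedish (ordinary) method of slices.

FS = 3.82

Ordinary method of slices: FS = Σ[c'·Δl_i + (W_i cosα_i − u_i·Δl_i)·tanφ'] / Σ W_i sinα_i, with Δl_i = b_i / cosα_i.
Slice 1: Δl = 2.7/cos(-10.5°) = 2.746 m; N'_1 = 75·cos(-10.5°) − 10·2.746 = 46.3; c'Δl = 10.16; W sinα = -13.7
Slice 2: Δl = 3.2/cos2.4° = 3.203 m; N'_2 = 147·cos2.4° − 14·3.203 = 102.0; c'Δl = 11.85; W sinα = 6.2
Slice 3: Δl = 3.1/cos16.4° = 3.231 m; N'_3 = 109·cos16.4° − 13·3.231 = 62.6; c'Δl = 11.96; W sinα = 30.8
Slice 4: Δl = 2.1/cos28.7° = 2.394 m; N'_4 = 28·cos28.7° − 6·2.394 = 10.2; c'Δl = 8.86; W sinα = 13.4
Σc'Δl = 42.8 kN/m; ΣN' = 221.1 kN/m; ΣW sinα = 36.7 kN/m
Resisting = 42.8 + 221.1·tan23.8° = 42.8 + 97.5 = 140.3 kN/m
FS = 140.3 / 36.7 = 3.823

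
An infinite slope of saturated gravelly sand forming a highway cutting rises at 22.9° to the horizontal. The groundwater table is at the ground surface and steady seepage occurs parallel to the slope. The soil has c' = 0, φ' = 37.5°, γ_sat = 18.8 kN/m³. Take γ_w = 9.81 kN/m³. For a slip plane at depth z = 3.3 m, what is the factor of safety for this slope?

FS = 0.87

With seepage parallel to the slope and the water table at the surface, the effective normal stress on the slip plane uses the buoyant unit weight γ' = γ_sat − γ_w while the driving shear stress uses γ_sat:
FS = [c' + γ' z cos²β tanφ'] / [γ_sat z sinβ cosβ]
(For c' = 0 this reduces to FS = (γ'/γ_sat)·tanφ'/tanβ.)
γ' = 18.8 − 9.81 = 8.99 kN/m³
Numerator = 0.0 + 8.99·3.3·cos²22.9°·tan37.5° = 0.0 + 8.99·3.3·0.8486·0.7673 = 19.317 kPa
Denominator = 18.8·3.3·sin22.9°·cos22.9° = 18.8·3.3·0.3891·0.9212 = 22.239 kPa
FS = 19.317 / 22.239 = 0.869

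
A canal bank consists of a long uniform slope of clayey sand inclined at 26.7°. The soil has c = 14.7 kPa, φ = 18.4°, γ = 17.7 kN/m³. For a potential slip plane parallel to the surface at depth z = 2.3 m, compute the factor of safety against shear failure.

FS = 1.56

For an infinite slope with a slip plane parallel to the surface (no pore pressure): FS = [c + γz cos²β tanφ] / [γz sinβ cosβ].
γz = 17.7·2.3 = 40.71 kN/m²
Numerator = 14.7 + 40.71·cos²26.7°·tan18.4° = 14.7 + 40.71·0.7981·0.3327 = 25.508 kPa
Denominator = 40.71·sin26.7°·cos26.7° = 40.71·0.4493·0.8934 = 16.341 kPa
FS = 25.508 / 16.341 = 1.561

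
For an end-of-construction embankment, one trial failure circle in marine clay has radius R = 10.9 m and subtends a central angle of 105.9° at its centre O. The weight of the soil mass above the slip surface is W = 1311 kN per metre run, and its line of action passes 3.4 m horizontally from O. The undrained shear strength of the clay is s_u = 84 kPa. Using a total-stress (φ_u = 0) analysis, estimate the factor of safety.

FS = 4.14

Taking moments about the centre O, the resisting moment is provided by the undrained shear strength acting along the arc:
Arc length L_a = R·θ = 10.9·(105.9°·π/180) = 10.9·1.8483 = 20.15 m
M_R = s_u·L_a·R = 84·20.15·10.9 = 18446.1 kN·m/m
M_D = W·d = 1311·3.4 = 4457.4 kN·m/m
FS = M_R / M_D = 18446.1 / 4457.4 = 4.138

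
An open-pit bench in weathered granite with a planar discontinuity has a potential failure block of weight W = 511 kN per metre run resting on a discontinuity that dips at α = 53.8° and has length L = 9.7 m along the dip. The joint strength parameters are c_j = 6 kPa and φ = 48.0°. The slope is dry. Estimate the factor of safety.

FS = 0.95

Resolving the block weight along and normal to the plane and applying the Mohr–Coulomb strength on the joint:
N' = W cosα = 511·cos53.8° = 301.8 kN/m
Driving force T = W sinα = 511·sin53.8° = 412.4 kN/m
Resisting force R = c_j·L + N'·tanφ = 6·9.7 + 301.8·tan48.0° = 58.2 + 335.2 = 393.4 kN/m
FS = R / T = 393.4 / 412.4 = 0.954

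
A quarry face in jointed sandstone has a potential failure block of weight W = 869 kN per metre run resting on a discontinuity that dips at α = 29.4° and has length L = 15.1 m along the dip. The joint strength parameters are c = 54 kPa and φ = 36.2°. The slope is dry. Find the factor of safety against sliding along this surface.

Resolving the block weight along and normal to the plane and applying the Mohr–Coulomb strength on the joint:
N' = W cosα = 869·cos29.4° = 757.1 kN/m
Driving force T = W sinα = 869·sin29.4° = 426.6 kN/m
Resisting force R = c·L + N'·tanφ = 54·15.1 + 757.1·tan36.2° = 815.4 + 554.1 = 1369.5 kN/m
FS = R / T = 1369.5 / 426.6 = 3.210

FS = 3.21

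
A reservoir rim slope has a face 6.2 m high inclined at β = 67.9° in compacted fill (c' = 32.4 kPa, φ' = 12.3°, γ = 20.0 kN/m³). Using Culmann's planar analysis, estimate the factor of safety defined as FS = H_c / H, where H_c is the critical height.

H_c = (4c'/γ) · sinβ cosφ' / [1 − cos(β − φ')]
    = (4·32.4/20.0) · sin67.9°·cos12.3° / [1 − cos55.6°]
    = 6.480 · 0.9053 / 0.4350 = 13.48 m
FS = H_c / H = 13.48 / 6.2 = 2.175

FS = 2.17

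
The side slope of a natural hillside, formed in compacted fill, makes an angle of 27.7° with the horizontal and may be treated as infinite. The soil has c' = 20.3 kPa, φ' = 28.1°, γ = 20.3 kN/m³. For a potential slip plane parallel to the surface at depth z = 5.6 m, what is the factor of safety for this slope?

FS = 1.45

For an infinite slope with a slip plane parallel to the surface (no pore pressure): FS = [c' + γz cos²β tanφ'] / [γz sinβ cosβ].
γz = 20.3·5.6 = 113.68 kN/m²
Numerator = 20.3 + 113.68·cos²27.7°·tan28.1° = 20.3 + 113.68·0.7839·0.5340 = 67.884 kPa
Denominator = 113.68·sin27.7°·cos27.7° = 113.68·0.4648·0.8854 = 46.787 kPa
FS = 67.884 / 46.787 = 1.451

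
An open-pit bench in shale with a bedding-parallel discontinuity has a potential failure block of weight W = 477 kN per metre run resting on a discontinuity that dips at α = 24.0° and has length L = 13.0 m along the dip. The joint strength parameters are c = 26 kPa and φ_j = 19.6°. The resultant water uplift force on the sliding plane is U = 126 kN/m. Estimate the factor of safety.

FS = 2.31

Resolving the block weight along and normal to the plane and applying the Mohr–Coulomb strength on the joint:
N' = W cosα − U = 477·cos24.0° − 126 = 309.8 kN/m
Driving force T = W sinα = 477·sin24.0° = 194.0 kN/m
Resisting force R = c·L + N'·tanφ_j = 26·13.0 + 309.8·tan19.6° = 338.0 + 110.3 = 448.3 kN/m
FS = R / T = 448.3 / 194.0 = 2.311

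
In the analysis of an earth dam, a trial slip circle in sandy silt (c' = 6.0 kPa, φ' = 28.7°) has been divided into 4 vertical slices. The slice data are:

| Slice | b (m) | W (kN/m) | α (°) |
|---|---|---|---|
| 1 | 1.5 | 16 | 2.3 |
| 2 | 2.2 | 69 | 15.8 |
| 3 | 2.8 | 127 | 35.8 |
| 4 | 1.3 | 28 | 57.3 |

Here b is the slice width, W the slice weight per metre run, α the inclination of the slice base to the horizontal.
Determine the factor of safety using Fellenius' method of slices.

FS = 1.43

Ordinary method of slices: FS = Σ[c'·Δl_i + (W_i cosα_i)·tanφ'] / Σ W_i sinα_i, with Δl_i = b_i / cosα_i.
Slice 1: Δl = 1.5/cos2.3° = 1.501 m; N'_1 = 16·cos2.3° = 16.0; c'Δl = 9.01; W sinα = 0.6
Slice 2: Δl = 2.2/cos15.8° = 2.286 m; N'_2 = 69·cos15.8° = 66.4; c'Δl = 13.72; W sinα = 18.8
Slice 3: Δl = 2.8/cos35.8° = 3.452 m; N'_3 = 127·cos35.8° = 103.0; c'Δl = 20.71; W sinα = 74.3
Slice 4: Δl = 1.3/cos57.3° = 2.406 m; N'_4 = 28·cos57.3° = 15.1; c'Δl = 14.44; W sinα = 23.6
Σc'Δl = 57.9 kN/m; ΣN' = 200.5 kN/m; ΣW sinα = 117.3 kN/m
Resisting = 57.9 + 200.5·tan28.7° = 57.9 + 109.8 = 167.7 kN/m
FS = 167.7 / 117.3 = 1.430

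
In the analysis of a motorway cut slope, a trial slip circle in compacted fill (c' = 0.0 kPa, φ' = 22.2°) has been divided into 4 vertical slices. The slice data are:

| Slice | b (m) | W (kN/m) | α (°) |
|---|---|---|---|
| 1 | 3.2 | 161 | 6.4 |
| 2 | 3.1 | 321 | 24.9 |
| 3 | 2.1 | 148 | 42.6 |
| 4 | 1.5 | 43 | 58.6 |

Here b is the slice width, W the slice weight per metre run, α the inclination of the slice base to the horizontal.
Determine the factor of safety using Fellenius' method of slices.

FS = 0.82

Ordinary method of slices: FS = Σ[c'·Δl_i + (W_i cosα_i)·tanφ'] / Σ W_i sinα_i, with Δl_i = b_i / cosα_i.
Slice 1: Δl = 3.2/cos6.4° = 3.220 m; N'_1 = 161·cos6.4° = 160.0; c'Δl = 0.00; W sinα = 17.9
Slice 2: Δl = 3.1/cos24.9° = 3.418 m; N'_2 = 321·cos24.9° = 291.2; c'Δl = 0.00; W sinα = 135.2
Slice 3: Δl = 2.1/cos42.6° = 2.853 m; N'_3 = 148·cos42.6° = 108.9; c'Δl = 0.00; W sinα = 100.2
Slice 4: Δl = 1.5/cos58.6° = 2.879 m; N'_4 = 43·cos58.6° = 22.4; c'Δl = 0.00; W sinα = 36.7
Σc'Δl = 0.0 kN/m; ΣN' = 582.5 kN/m; ΣW sinα = 290.0 kN/m
Resisting = 0.0 + 582.5·tan22.2° = 0.0 + 237.7 = 237.7 kN/m
FS = 237.7 / 290.0 = 0.820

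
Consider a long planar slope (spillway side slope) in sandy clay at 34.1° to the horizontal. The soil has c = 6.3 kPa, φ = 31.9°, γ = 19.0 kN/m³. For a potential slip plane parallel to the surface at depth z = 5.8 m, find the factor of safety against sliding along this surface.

FS = 1.04

For an infinite slope with a slip plane parallel to the surface (no pore pressure): FS = [c + γz cos²β tanφ] / [γz sinβ cosβ].
γz = 19.0·5.8 = 110.20 kN/m²
Numerator = 6.3 + 110.20·cos²34.1°·tan31.9° = 6.3 + 110.20·0.6857·0.6224 = 53.333 kPa
Denominator = 110.20·sin34.1°·cos34.1° = 110.20·0.5606·0.8281 = 51.160 kPa
FS = 53.333 / 51.160 = 1.042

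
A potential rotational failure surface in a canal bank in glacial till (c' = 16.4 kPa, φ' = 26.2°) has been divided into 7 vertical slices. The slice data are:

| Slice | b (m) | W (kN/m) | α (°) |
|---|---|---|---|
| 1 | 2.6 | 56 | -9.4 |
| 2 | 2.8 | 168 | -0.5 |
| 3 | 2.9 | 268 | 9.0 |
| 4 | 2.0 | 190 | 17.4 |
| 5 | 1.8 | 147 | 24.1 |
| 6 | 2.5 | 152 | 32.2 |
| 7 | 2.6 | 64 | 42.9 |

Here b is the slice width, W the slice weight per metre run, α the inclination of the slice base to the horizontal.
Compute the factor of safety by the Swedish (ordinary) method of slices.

Ordinary method of slices: FS = Σ[c'·Δl_i + (W_i cosα_i)·tanφ'] / Σ W_i sinα_i, with Δl_i = b_i / cosα_i.
Slice 1: Δl = 2.6/cos(-9.4°) = 2.635 m; N'_1 = 56·cos(-9.4°) = 55.2; c'Δl = 43.22; W sinα = -9.1
Slice 2: Δl = 2.8/cos(-0.5°) = 2.800 m; N'_2 = 168·cos(-0.5°) = 168.0; c'Δl = 45.92; W sinα = -1.5
Slice 3: Δl = 2.9/cos9.0° = 2.936 m; N'_3 = 268·cos9.0° = 264.7; c'Δl = 48.15; W sinα = 41.9
Slice 4: Δl = 2.0/cos17.4° = 2.096 m; N'_4 = 190·cos17.4° = 181.3; c'Δl = 34.37; W sinα = 56.8
Slice 5: Δl = 1.8/cos24.1° = 1.972 m; N'_5 = 147·cos24.1° = 134.2; c'Δl = 32.34; W sinα = 60.0
Slice 6: Δl = 2.5/cos32.2° = 2.954 m; N'_6 = 152·cos32.2° = 128.6; c'Δl = 48.45; W sinα = 81.0
Slice 7: Δl = 2.6/cos42.9° = 3.549 m; N'_7 = 64·cos42.9° = 46.9; c'Δl = 58.21; W sinα = 43.6
Σc'Δl = 310.7 kN/m; ΣN' = 978.9 kN/m; ΣW sinα = 272.7 kN/m
Resisting = 310.7 + 978.9·tan26.2° = 310.7 + 481.7 = 792.4 kN/m
FS = 792.4 / 272.7 = 2.905

FS = 2.91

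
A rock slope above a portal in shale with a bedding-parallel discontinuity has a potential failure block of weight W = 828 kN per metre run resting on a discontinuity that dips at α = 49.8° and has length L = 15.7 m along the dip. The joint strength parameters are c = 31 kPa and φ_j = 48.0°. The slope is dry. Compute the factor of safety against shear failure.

FS = 1.71

Resolving the block weight along and normal to the plane and applying the Mohr–Coulomb strength on the joint:
N' = W cosα = 828·cos49.8° = 534.4 kN/m
Driving force T = W sinα = 828·sin49.8° = 632.4 kN/m
Resisting force R = c·L + N'·tanφ_j = 31·15.7 + 534.4·tan48.0° = 486.7 + 593.6 = 1080.3 kN/m
FS = R / T = 1080.3 / 632.4 = 1.708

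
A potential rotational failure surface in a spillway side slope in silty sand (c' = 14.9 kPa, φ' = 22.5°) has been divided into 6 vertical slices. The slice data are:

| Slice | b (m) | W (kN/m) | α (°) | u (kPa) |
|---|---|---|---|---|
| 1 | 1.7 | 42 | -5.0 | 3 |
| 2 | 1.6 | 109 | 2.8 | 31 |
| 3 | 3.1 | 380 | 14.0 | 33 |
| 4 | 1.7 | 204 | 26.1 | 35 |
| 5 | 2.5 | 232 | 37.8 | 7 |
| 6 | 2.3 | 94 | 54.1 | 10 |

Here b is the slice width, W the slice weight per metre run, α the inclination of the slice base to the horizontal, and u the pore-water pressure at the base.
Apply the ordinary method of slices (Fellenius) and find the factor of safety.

FS = 1.25

Ordinary method of slices: FS = Σ[c'·Δl_i + (W_i cosα_i − u_i·Δl_i)·tanφ'] / Σ W_i sinα_i, with Δl_i = b_i / cosα_i.
Slice 1: Δl = 1.7/cos(-5.0°) = 1.706 m; N'_1 = 42·cos(-5.0°) − 3·1.706 = 36.7; c'Δl = 25.43; W sinα = -3.7
Slice 2: Δl = 1.6/cos2.8° = 1.602 m; N'_2 = 109·cos2.8° − 31·1.602 = 59.2; c'Δl = 23.87; W sinα = 5.3
Slice 3: Δl = 3.1/cos14.0° = 3.195 m; N'_3 = 380·cos14.0° − 33·3.195 = 263.3; c'Δl = 47.60; W sinα = 91.9
Slice 4: Δl = 1.7/cos26.1° = 1.893 m; N'_4 = 204·cos26.1° − 35·1.893 = 116.9; c'Δl = 28.21; W sinα = 89.7
Slice 5: Δl = 2.5/cos37.8° = 3.164 m; N'_5 = 232·cos37.8° − 7·3.164 = 161.2; c'Δl = 47.14; W sinα = 142.2
Slice 6: Δl = 2.3/cos54.1° = 3.922 m; N'_6 = 94·cos54.1° − 10·3.922 = 15.9; c'Δl = 58.44; W sinα = 76.1
Σc'Δl = 230.7 kN/m; ΣN' = 653.2 kN/m; ΣW sinα = 401.7 kN/m
Resisting = 230.7 + 653.2·tan22.5° = 230.7 + 270.6 = 501.3 kN/m
FS = 501.3 / 401.7 = 1.248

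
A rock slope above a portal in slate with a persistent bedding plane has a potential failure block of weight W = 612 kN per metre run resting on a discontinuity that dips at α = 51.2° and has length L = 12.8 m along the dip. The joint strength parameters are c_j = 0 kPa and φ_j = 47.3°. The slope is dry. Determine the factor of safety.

FS = 0.87

Resolving the block weight along and normal to the plane and applying the Mohr–Coulomb strength on the joint:
N' = W cosα = 612·cos51.2° = 383.5 kN/m
Driving force T = W sinα = 612·sin51.2° = 477.0 kN/m
Resisting force R = c_j·L + N'·tanφ_j = 0·12.8 + 383.5·tan47.3° = 0.0 + 415.6 = 415.6 kN/m
FS = R / T = 415.6 / 477.0 = 0.871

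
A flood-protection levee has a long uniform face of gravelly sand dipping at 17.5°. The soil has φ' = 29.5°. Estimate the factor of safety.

FS = 1.79

For a dry cohesionless infinite slope the factor of safety is FS = tanφ' / tanβ.
FS = tan29.5° / tan17.5° = 0.5658 / 0.3153 = 1.794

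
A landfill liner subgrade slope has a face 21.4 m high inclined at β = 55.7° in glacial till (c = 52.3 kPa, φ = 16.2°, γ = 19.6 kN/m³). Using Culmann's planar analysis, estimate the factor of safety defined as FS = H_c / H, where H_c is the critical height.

FS = 1.73

H_c = (4c/γ) · sinβ cosφ / [1 − cos(β − φ)]
    = (4·52.3/19.6) · sin55.7°·cos16.2° / [1 − cos39.5°]
    = 10.673 · 0.7933 / 0.2284 = 37.08 m
FS = H_c / H = 37.08 / 21.4 = 1.733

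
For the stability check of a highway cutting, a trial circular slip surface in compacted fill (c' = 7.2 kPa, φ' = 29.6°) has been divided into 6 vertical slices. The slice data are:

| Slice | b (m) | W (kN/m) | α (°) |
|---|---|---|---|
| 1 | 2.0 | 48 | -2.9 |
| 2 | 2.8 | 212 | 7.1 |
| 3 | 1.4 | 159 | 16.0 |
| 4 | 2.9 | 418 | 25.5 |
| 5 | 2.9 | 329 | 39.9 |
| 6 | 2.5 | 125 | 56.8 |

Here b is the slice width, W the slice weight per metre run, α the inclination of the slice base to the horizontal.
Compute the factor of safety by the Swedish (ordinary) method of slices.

FS = 1.35

Ordinary method of slices: FS = Σ[c'·Δl_i + (W_i cosα_i)·tanφ'] / Σ W_i sinα_i, with Δl_i = b_i / cosα_i.
Slice 1: Δl = 2.0/cos(-2.9°) = 2.003 m; N'_1 = 48·cos(-2.9°) = 47.9; c'Δl = 14.42; W sinα = -2.4
Slice 2: Δl = 2.8/cos7.1° = 2.822 m; N'_2 = 212·cos7.1° = 210.4; c'Δl = 20.32; W sinα = 26.2
Slice 3: Δl = 1.4/cos16.0° = 1.456 m; N'_3 = 159·cos16.0° = 152.8; c'Δl = 10.49; W sinα = 43.8
Slice 4: Δl = 2.9/cos25.5° = 3.213 m; N'_4 = 418·cos25.5° = 377.3; c'Δl = 23.13; W sinα = 180.0
Slice 5: Δl = 2.9/cos39.9° = 3.780 m; N'_5 = 329·cos39.9° = 252.4; c'Δl = 27.22; W sinα = 211.0
Slice 6: Δl = 2.5/cos56.8° = 4.566 m; N'_6 = 125·cos56.8° = 68.4; c'Δl = 32.87; W sinα = 104.6
Σc'Δl = 128.4 kN/m; ΣN' = 1109.3 kN/m; ΣW sinα = 563.2 kN/m
Resisting = 128.4 + 1109.3·tan29.6° = 128.4 + 630.2 = 758.6 kN/m
FS = 758.6 / 563.2 = 1.347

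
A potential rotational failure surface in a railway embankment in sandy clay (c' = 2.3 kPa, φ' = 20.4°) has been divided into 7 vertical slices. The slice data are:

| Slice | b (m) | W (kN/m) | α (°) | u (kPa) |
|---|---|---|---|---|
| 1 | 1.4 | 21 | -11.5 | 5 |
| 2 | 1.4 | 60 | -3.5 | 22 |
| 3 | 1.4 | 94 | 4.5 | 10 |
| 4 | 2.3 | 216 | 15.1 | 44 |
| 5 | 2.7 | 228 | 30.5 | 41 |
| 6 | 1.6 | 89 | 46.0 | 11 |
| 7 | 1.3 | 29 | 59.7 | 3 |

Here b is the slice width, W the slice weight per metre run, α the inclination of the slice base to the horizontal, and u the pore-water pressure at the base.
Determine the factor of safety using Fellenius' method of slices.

FS = 0.61

Ordinary method of slices: FS = Σ[c'·Δl_i + (W_i cosα_i − u_i·Δl_i)·tanφ'] / Σ W_i sinα_i, with Δl_i = b_i / cosα_i.
Slice 1: Δl = 1.4/cos(-11.5°) = 1.429 m; N'_1 = 21·cos(-11.5°) − 5·1.429 = 13.4; c'Δl = 3.29; W sinα = -4.2
Slice 2: Δl = 1.4/cos(-3.5°) = 1.403 m; N'_2 = 60·cos(-3.5°) − 22·1.403 = 29.0; c'Δl = 3.23; W sinα = -3.7
Slice 3: Δl = 1.4/cos4.5° = 1.404 m; N'_3 = 94·cos4.5° − 10·1.404 = 79.7; c'Δl = 3.23; W sinα = 7.4
Slice 4: Δl = 2.3/cos15.1° = 2.382 m; N'_4 = 216·cos15.1° − 44·2.382 = 103.7; c'Δl = 5.48; W sinα = 56.3
Slice 5: Δl = 2.7/cos30.5° = 3.134 m; N'_5 = 228·cos30.5° − 41·3.134 = 68.0; c'Δl = 7.21; W sinα = 115.7
Slice 6: Δl = 1.6/cos46.0° = 2.303 m; N'_6 = 89·cos46.0° − 11·2.303 = 36.5; c'Δl = 5.30; W sinα = 64.0
Slice 7: Δl = 1.3/cos59.7° = 2.577 m; N'_7 = 29·cos59.7° − 3·2.577 = 6.9; c'Δl = 5.93; W sinα = 25.0
Σc'Δl = 33.7 kN/m; ΣN' = 337.2 kN/m; ΣW sinα = 260.6 kN/m
Resisting = 33.7 + 337.2·tan20.4° = 33.7 + 125.4 = 159.1 kN/m
FS = 159.1 / 260.6 = 0.610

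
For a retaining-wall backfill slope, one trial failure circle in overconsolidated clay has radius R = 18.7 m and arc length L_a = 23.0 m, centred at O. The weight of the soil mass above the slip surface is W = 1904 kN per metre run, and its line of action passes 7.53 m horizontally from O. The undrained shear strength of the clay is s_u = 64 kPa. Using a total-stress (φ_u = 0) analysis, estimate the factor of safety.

FS = 1.92

Taking moments about the centre O, the resisting moment is provided by the undrained shear strength acting along the arc:
M_R = s_u·L_a·R = 64·23.00·18.7 = 27526.4 kN·m/m
M_D = W·d = 1904·7.53 = 14337.1 kN·m/m
FS = M_R / M_D = 27526.4 / 14337.1 = 1.920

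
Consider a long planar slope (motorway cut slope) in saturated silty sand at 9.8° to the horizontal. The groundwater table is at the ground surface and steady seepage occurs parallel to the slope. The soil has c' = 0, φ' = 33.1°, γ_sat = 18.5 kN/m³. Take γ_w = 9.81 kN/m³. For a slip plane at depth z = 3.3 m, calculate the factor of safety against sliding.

With seepage parallel to the slope and the water table at the surface, the effective normal stress on the slip plane uses the buoyant unit weight γ' = γ_sat − γ_w while the driving shear stress uses γ_sat:
FS = [c' + γ' z cos²β tanφ'] / [γ_sat z sinβ cosβ]
(For c' = 0 this reduces to FS = (γ'/γ_sat)·tanφ'/tanβ.)
γ' = 18.5 − 9.81 = 8.69 kN/m³
Numerator = 0.0 + 8.69·3.3·cos²9.8°·tan33.1° = 0.0 + 8.69·3.3·0.9710·0.6519 = 18.153 kPa
Denominator = 18.5·3.3·sin9.8°·cos9.8° = 18.5·3.3·0.1702·0.9854 = 10.240 kPa
FS = 18.153 / 10.240 = 1.773

FS = 1.77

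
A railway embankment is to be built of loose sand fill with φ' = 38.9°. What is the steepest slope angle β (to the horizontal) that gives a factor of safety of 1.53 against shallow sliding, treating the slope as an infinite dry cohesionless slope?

For an infinite dry cohesionless slope FS = tanφ'/tanβ, so tanβ = tanφ' / FS.
tanβ = tan38.9° / 1.53 = 0.8069 / 1.53 = 0.5274
β = arctan(0.5274) = 27.81°

β = 27.8°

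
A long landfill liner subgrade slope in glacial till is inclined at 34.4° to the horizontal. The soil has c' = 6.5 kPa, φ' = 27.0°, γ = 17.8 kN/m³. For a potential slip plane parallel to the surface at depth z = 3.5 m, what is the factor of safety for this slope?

FS = 0.97

For an infinite slope with a slip plane parallel to the surface (no pore pressure): FS = [c' + γz cos²β tanφ'] / [γz sinβ cosβ].
γz = 17.8·3.5 = 62.30 kN/m²
Numerator = 6.5 + 62.30·cos²34.4°·tan27.0° = 6.5 + 62.30·0.6808·0.5095 = 28.111 kPa
Denominator = 62.30·sin34.4°·cos34.4° = 62.30·0.5650·0.8251 = 29.042 kPa
FS = 28.111 / 29.042 = 0.968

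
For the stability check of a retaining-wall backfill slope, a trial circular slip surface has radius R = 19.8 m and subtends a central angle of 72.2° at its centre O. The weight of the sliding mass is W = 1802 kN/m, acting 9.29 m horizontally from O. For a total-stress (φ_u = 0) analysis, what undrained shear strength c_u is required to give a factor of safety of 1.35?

c_u = 45.7 kPa

FS = c_u·L_a·R / (W·d), so c_u = FS·W·d / (L_a·R).
Arc length L_a = R·θ = 19.8·(72.2°·π/180) = 19.8·1.2601 = 24.95 m
c_u = 1.35·1802·9.29 / (24.95·19.8) = 22599.8 / 494.02 = 45.75 kPa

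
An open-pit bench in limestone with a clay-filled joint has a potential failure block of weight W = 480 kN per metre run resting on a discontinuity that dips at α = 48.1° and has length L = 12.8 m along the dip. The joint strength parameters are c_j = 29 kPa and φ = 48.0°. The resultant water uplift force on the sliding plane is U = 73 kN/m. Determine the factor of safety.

Resolving the block weight along and normal to the plane and applying the Mohr–Coulomb strength on the joint:
N' = W cosα − U = 480·cos48.1° − 73 = 247.6 kN/m
Driving force T = W sinα = 480·sin48.1° = 357.3 kN/m
Resisting force R = c_j·L + N'·tanφ = 29·12.8 + 247.6·tan48.0° = 371.2 + 274.9 = 646.1 kN/m
FS = R / T = 646.1 / 357.3 = 1.809

FS = 1.81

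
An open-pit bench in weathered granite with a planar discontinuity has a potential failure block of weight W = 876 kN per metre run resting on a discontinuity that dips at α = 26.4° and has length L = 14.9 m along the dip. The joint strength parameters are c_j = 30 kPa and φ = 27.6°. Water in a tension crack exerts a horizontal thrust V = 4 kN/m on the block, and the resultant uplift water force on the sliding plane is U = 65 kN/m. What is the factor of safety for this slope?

Resolving the block weight along and normal to the plane and applying the Mohr–Coulomb strength on the joint:
N' = W cosα − U − V sinα = 876·cos26.4° − 65 − 4·sin26.4° = 717.9 kN/m
Driving force T = W sinα + V cosα = 876·sin26.4° + 4·cos26.4° = 393.1 kN/m
Resisting force R = c_j·L + N'·tanφ = 30·14.9 + 717.9·tan27.6° = 447.0 + 375.3 = 822.3 kN/m
FS = R / T = 822.3 / 393.1 = 2.092

FS = 2.09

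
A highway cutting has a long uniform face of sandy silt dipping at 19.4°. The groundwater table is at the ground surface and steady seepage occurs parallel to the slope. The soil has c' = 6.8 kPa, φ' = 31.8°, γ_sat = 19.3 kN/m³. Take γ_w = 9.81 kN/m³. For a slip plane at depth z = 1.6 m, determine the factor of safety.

FS = 1.57

With seepage parallel to the slope and the water table at the surface, the effective normal stress on the slip plane uses the buoyant unit weight γ' = γ_sat − γ_w while the driving shear stress uses γ_sat:
FS = [c' + γ' z cos²β tanφ'] / [γ_sat z sinβ cosβ]
γ' = 19.3 − 9.81 = 9.49 kN/m³
Numerator = 6.8 + 9.49·1.6·cos²19.4°·tan31.8° = 6.8 + 9.49·1.6·0.8897·0.6200 = 15.176 kPa
Denominator = 19.3·1.6·sin19.4°·cos19.4° = 19.3·1.6·0.3322·0.9432 = 9.675 kPa
FS = 15.176 / 9.675 = 1.569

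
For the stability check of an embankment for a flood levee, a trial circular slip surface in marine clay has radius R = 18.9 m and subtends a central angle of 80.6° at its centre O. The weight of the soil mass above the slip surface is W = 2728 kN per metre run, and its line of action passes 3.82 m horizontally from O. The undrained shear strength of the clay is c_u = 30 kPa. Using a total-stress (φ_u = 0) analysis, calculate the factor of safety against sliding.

FS = 1.45

Taking moments about the centre O, the resisting moment is provided by the undrained shear strength acting along the arc:
Arc length L_a = R·θ = 18.9·(80.6°·π/180) = 18.9·1.4067 = 26.59 m
M_R = c_u·L_a·R = 30·26.59·18.9 = 15075.0 kN·m/m
M_D = W·d = 2728·3.82 = 10421.0 kN·m/m
FS = M_R / M_D = 15075.0 / 10421.0 = 1.447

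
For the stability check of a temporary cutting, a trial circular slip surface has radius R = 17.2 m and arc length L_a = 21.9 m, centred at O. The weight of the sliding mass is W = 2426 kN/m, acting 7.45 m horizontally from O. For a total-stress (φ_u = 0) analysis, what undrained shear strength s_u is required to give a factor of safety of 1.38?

FS = s_u·L_a·R / (W·d), so s_u = FS·W·d / (L_a·R).
s_u = 1.38·2426·7.45 / (21.90·17.2) = 24941.7 / 376.68 = 66.21 kPa

s_u = 66.2 kPa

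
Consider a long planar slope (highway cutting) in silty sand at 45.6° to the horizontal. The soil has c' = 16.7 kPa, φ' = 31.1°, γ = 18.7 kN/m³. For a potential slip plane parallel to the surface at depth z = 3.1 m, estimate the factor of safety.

For an infinite slope with a slip plane parallel to the surface (no pore pressure): FS = [c' + γz cos²β tanφ'] / [γz sinβ cosβ].
γz = 18.7·3.1 = 57.97 kN/m²
Numerator = 16.7 + 57.97·cos²45.6°·tan31.1° = 16.7 + 57.97·0.4895·0.6032 = 33.819 kPa
Denominator = 57.97·sin45.6°·cos45.6° = 57.97·0.7145·0.6997 = 28.979 kPa
FS = 33.819 / 28.979 = 1.167

FS = 1.17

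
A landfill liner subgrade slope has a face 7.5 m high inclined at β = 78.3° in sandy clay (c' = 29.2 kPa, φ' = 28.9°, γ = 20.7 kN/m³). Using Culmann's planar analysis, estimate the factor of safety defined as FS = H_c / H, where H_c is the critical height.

FS = 1.85

H_c = (4c'/γ) · sinβ cosφ' / [1 − cos(β − φ')]
    = (4·29.2/20.7) · sin78.3°·cos28.9° / [1 − cos49.4°]
    = 5.643 · 0.8573 / 0.3492 = 13.85 m
FS = H_c / H = 13.85 / 7.5 = 1.847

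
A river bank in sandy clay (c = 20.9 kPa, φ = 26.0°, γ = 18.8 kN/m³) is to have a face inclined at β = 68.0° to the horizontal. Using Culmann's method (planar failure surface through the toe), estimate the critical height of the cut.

H_c = 14.43 m

Culmann's analysis gives the critical failure plane at α_cr = (β + φ)/2 = (68.0 + 26.0)/2 = 47.0°, and the critical height
H_c = (4c/γ) · sinβ cosφ / [1 − cos(β − φ)]
    = (4·20.9/18.8) · sin68.0°·cos26.0° / [1 − cos(42.0°)]
    = 4.447 · 0.9272·0.8988 / [1 − 0.7431]
    = 4.447 · 0.8333 / 0.2569
    = 14.43 m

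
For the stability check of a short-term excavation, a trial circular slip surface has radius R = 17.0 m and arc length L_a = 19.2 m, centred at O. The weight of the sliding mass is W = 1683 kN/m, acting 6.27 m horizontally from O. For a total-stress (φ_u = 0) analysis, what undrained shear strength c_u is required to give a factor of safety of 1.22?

c_u = 39.4 kPa

FS = c_u·L_a·R / (W·d), so c_u = FS·W·d / (L_a·R).
c_u = 1.22·1683·6.27 / (19.20·17.0) = 12873.9 / 326.40 = 39.44 kPa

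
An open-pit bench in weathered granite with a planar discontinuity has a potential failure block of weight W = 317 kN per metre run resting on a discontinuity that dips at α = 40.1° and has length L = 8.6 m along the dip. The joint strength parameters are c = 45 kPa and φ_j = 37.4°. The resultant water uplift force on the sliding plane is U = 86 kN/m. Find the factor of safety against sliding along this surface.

FS = 2.48

Resolving the block weight along and normal to the plane and applying the Mohr–Coulomb strength on the joint:
N' = W cosα − U = 317·cos40.1° − 86 = 156.5 kN/m
Driving force T = W sinα = 317·sin40.1° = 204.2 kN/m
Resisting force R = c·L + N'·tanφ_j = 45·8.6 + 156.5·tan37.4° = 387.0 + 119.6 = 506.6 kN/m
FS = R / T = 506.6 / 204.2 = 2.481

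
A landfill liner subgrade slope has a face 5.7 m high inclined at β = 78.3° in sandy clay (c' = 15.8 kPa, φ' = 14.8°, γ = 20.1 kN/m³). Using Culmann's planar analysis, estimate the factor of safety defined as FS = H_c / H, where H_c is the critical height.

FS = 0.94

H_c = (4c'/γ) · sinβ cosφ' / [1 − cos(β − φ')]
    = (4·15.8/20.1) · sin78.3°·cos14.8° / [1 − cos63.5°]
    = 3.144 · 0.9467 / 0.5538 = 5.38 m
FS = H_c / H = 5.38 / 5.7 = 0.943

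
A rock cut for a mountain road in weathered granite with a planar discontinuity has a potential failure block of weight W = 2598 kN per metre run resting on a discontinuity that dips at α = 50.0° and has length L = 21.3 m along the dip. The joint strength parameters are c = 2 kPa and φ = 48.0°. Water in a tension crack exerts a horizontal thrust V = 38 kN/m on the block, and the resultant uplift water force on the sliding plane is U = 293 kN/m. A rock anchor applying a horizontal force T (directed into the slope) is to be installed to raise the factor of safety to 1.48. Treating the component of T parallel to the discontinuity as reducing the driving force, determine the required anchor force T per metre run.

Resolving forces along and normal to the sliding plane, with the horizontal anchor force T adding T·sinα to the effective normal force and T·cosα acting up the plane against the driving force:
FS = [cL + (W cosα − U − V sinα + T sinα) tanφ] / [W sinα + V cosα − T cosα]
Without the anchor: N' = 1347.9 kN/m, driving T_d = 2014.6 kN/m, resisting R = 2·21.3 + 1347.9·tan48.0° = 1539.5 kN/m, FS = 0.76.
Setting FS = 1.48 and solving for T:
1.48·(2014.6 − T cos50.0°) = 1539.5 + T sin50.0°·tan48.0°
T·(sin50.0°·tan48.0° + 1.48·cos50.0°) = 1.48·2014.6 − 1539.5
T·(0.7660·1.1106 + 1.48·0.6428) = 2981.6 − 1539.5 = 1442.1
T·1.8021 = 1442.1
T = 800.2 kN/m

T = 800 kN/m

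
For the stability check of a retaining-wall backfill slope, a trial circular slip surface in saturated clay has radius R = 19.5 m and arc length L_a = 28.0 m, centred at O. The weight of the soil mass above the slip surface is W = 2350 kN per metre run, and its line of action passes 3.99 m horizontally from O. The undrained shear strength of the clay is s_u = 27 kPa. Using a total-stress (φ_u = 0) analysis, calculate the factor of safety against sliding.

FS = 1.57

Taking moments about the centre O, the resisting moment is provided by the undrained shear strength acting along the arc:
M_R = s_u·L_a·R = 27·28.00·19.5 = 14742.0 kN·m/m
M_D = W·d = 2350·3.99 = 9376.5 kN·m/m
FS = M_R / M_D = 14742.0 / 9376.5 = 1.572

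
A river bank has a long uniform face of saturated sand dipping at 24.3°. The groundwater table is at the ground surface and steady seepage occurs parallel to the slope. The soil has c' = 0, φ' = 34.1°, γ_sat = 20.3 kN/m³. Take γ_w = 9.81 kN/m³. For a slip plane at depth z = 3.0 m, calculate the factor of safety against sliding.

With seepage parallel to the slope and the water table at the surface, the effective normal stress on the slip plane uses the buoyant unit weight γ' = γ_sat − γ_w while the driving shear stress uses γ_sat:
FS = [c' + γ' z cos²β tanφ'] / [γ_sat z sinβ cosβ]
(For c' = 0 this reduces to FS = (γ'/γ_sat)·tanφ'/tanβ.)
γ' = 20.3 − 9.81 = 10.49 kN/m³
Numerator = 0.0 + 10.49·3.0·cos²24.3°·tan34.1° = 0.0 + 10.49·3.0·0.8307·0.6771 = 17.699 kPa
Denominator = 20.3·3.0·sin24.3°·cos24.3° = 20.3·3.0·0.4115·0.9114 = 22.841 kPa
FS = 17.699 / 22.841 = 0.775

FS = 0.77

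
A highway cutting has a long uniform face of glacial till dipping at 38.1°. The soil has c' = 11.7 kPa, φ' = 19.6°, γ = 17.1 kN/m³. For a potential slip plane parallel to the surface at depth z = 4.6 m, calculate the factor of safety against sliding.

For an infinite slope with a slip plane parallel to the surface (no pore pressure): FS = [c' + γz cos²β tanφ'] / [γz sinβ cosβ].
γz = 17.1·4.6 = 78.66 kN/m²
Numerator = 11.7 + 78.66·cos²38.1°·tan19.6° = 11.7 + 78.66·0.6193·0.3561 = 29.045 kPa
Denominator = 78.66·sin38.1°·cos38.1° = 78.66·0.6170·0.7869 = 38.195 kPa
FS = 29.045 / 38.195 = 0.760

FS = 0.76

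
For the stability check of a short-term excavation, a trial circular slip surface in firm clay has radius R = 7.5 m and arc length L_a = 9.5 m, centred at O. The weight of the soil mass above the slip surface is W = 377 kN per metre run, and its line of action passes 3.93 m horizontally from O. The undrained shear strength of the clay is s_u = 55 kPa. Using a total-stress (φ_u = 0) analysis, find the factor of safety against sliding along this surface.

Taking moments about the centre O, the resisting moment is provided by the undrained shear strength acting along the arc:
M_R = s_u·L_a·R = 55·9.50·7.5 = 3918.8 kN·m/m
M_D = W·d = 377·3.93 = 1481.6 kN·m/m
FS = M_R / M_D = 3918.8 / 1481.6 = 2.645

FS = 2.64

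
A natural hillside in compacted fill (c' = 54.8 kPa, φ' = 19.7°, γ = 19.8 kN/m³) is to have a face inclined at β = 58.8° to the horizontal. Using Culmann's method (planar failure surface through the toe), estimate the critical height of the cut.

Culmann's analysis gives the critical failure plane at α_cr = (β + φ')/2 = (58.8 + 19.7)/2 = 39.2°, and the critical height
H_c = (4c'/γ) · sinβ cosφ' / [1 − cos(β − φ')]
    = (4·54.8/19.8) · sin58.8°·cos19.7° / [1 − cos(39.1°)]
    = 11.071 · 0.8554·0.9415 / [1 − 0.7760]
    = 11.071 · 0.8053 / 0.2240
    = 39.81 m

H_c = 39.81 m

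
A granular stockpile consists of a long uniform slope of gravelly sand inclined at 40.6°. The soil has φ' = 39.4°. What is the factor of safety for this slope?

FS = 0.96

For a dry cohesionless infinite slope the factor of safety is FS = tanφ' / tanβ.
FS = tan39.4° / tan40.6° = 0.8214 / 0.8571 = 0.958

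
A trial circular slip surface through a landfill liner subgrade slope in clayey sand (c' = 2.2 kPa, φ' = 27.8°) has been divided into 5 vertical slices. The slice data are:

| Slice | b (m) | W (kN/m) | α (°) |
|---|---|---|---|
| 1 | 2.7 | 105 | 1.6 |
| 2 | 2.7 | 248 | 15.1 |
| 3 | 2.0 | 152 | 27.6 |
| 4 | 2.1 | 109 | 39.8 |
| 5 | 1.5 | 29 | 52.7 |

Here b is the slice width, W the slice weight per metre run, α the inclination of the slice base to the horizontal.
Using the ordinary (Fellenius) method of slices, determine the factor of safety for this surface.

FS = 1.45

Ordinary method of slices: FS = Σ[c'·Δl_i + (W_i cosα_i)·tanφ'] / Σ W_i sinα_i, with Δl_i = b_i / cosα_i.
Slice 1: Δl = 2.7/cos1.6° = 2.701 m; N'_1 = 105·cos1.6° = 105.0; c'Δl = 5.94; W sinα = 2.9
Slice 2: Δl = 2.7/cos15.1° = 2.797 m; N'_2 = 248·cos15.1° = 239.4; c'Δl = 6.15; W sinα = 64.6
Slice 3: Δl = 2.0/cos27.6° = 2.257 m; N'_3 = 152·cos27.6° = 134.7; c'Δl = 4.96; W sinα = 70.4
Slice 4: Δl = 2.1/cos39.8° = 2.733 m; N'_4 = 109·cos39.8° = 83.7; c'Δl = 6.01; W sinα = 69.8
Slice 5: Δl = 1.5/cos52.7° = 2.475 m; N'_5 = 29·cos52.7° = 17.6; c'Δl = 5.45; W sinα = 23.1
Σc'Δl = 28.5 kN/m; ΣN' = 580.4 kN/m; ΣW sinα = 230.8 kN/m
Resisting = 28.5 + 580.4·tan27.8° = 28.5 + 306.0 = 334.5 kN/m
FS = 334.5 / 230.8 = 1.449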